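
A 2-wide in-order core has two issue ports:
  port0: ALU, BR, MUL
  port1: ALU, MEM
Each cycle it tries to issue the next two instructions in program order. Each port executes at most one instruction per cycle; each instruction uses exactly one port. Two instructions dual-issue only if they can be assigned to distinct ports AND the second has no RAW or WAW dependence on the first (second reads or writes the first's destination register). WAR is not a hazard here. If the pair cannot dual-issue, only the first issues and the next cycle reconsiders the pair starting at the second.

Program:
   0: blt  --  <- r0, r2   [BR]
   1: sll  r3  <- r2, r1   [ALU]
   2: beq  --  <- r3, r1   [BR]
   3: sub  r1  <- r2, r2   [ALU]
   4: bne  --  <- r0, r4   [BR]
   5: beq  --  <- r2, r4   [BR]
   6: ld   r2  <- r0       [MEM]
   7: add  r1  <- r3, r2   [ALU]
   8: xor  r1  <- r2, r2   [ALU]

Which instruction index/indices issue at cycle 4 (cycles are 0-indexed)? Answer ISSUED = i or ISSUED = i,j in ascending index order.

t=0 i0&i1:blt;sll ; 2-wide
t=1 i2&i3:beq;sub ; 2-wide
t=2 i4:bne ; no-port BR/BR
t=3 i5&i6:beq;ld ; 2-wide
t=4 i7:add ; WAW r1
t=5 i8:xor ; tail

ISSUED = 7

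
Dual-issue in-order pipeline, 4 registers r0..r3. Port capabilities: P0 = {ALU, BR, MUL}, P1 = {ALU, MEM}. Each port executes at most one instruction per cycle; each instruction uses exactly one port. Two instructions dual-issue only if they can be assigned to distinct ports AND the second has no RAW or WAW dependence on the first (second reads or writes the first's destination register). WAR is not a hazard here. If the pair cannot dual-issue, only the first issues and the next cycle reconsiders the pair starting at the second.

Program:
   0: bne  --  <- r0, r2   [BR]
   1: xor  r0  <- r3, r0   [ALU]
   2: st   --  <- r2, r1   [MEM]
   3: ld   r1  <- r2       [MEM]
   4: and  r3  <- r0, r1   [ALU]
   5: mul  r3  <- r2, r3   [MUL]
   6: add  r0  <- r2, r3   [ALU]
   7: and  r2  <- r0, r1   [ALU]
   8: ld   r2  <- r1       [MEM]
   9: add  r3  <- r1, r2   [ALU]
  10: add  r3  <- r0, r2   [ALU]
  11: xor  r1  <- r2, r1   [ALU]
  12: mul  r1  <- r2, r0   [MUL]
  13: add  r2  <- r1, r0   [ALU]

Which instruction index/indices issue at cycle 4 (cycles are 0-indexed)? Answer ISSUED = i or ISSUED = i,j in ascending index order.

ISSUED = 5

[0] i0,i1  bne/xor  -- dual
[1] i2  st  -- no-port MEM/MEM
[2] i3  ld  -- RAW r1
[3] i4  and  -- RAW+WAW r3
[4] i5  mul  -- RAW r3
[5] i6  add  -- RAW r0
[6] i7  and  -- WAW r2
[7] i8  ld  -- RAW r2
[8] i9  add  -- WAW r3
[9] i10,i11  add/xor  -- dual
[10] i12  mul  -- RAW r1
[11] i13  add  -- tail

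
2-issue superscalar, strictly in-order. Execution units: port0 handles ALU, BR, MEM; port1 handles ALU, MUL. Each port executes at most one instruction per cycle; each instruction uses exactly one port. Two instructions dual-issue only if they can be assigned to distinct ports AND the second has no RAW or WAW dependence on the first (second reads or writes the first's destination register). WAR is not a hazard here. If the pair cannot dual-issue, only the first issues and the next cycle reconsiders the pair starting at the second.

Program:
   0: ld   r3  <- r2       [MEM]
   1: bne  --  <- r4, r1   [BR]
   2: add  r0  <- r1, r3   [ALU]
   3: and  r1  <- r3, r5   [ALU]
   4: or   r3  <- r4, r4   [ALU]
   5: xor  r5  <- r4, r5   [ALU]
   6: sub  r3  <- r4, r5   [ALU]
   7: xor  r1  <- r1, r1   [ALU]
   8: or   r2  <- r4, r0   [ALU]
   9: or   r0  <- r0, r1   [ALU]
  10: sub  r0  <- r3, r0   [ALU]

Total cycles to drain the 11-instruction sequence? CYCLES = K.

CYCLES = 7

0. ld.MEM @i0  | no-port MEM/BR
1. bne.BR+add.ALU @i1+i2  | dual
2. and.ALU+or.ALU @i3+i4  | dual
3. xor.ALU @i5  | RAW r5
4. sub.ALU+xor.ALU @i6+i7  | dual
5. or.ALU+or.ALU @i8+i9  | dual
6. sub.ALU @i10  | tail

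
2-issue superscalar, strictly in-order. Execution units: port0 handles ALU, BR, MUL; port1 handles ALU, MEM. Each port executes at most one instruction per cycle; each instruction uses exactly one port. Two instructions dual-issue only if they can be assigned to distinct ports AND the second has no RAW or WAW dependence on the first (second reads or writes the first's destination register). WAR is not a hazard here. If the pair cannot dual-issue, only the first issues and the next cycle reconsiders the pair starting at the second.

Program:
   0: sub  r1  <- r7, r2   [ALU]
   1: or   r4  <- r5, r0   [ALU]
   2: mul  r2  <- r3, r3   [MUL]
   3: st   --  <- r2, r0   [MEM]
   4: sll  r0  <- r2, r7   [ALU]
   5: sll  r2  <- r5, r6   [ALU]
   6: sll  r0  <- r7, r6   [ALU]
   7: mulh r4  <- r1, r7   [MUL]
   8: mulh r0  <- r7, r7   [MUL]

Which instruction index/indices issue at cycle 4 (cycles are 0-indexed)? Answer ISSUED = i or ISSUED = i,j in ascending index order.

ISSUED = 7

t=0 i0,i1:sub/or ; dual
t=1 i2:mul ; RAW r2
t=2 i3,i4:st/sll ; dual
t=3 i5,i6:sll/sll ; dual
t=4 i7:mulh ; no-port MUL/MUL
t=5 i8:mulh ; tail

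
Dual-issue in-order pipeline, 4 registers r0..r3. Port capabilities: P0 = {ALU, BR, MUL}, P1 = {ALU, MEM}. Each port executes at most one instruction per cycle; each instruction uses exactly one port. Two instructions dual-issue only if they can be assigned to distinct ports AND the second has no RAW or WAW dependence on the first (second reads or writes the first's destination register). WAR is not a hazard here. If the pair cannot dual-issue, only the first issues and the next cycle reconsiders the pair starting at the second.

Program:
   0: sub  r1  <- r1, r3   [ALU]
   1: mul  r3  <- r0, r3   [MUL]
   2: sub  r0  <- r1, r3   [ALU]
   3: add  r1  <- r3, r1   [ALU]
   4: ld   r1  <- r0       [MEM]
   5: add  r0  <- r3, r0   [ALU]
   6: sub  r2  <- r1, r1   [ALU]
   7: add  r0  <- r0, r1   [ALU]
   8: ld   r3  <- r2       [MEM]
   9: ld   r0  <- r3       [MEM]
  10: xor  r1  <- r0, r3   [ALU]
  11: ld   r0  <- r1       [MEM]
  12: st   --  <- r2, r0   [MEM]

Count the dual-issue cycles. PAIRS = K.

t=0 i0,i1:sub+mul ; pair
t=1 i2,i3:sub+add ; pair
t=2 i4,i5:ld+add ; pair
t=3 i6,i7:sub+add ; pair
t=4 i8:ld ; no-port MEM/MEM
t=5 i9:ld ; RAW r0
t=6 i10:xor ; RAW r1
t=7 i11:ld ; no-port MEM/MEM
t=8 i12:st ; tail

PAIRS = 4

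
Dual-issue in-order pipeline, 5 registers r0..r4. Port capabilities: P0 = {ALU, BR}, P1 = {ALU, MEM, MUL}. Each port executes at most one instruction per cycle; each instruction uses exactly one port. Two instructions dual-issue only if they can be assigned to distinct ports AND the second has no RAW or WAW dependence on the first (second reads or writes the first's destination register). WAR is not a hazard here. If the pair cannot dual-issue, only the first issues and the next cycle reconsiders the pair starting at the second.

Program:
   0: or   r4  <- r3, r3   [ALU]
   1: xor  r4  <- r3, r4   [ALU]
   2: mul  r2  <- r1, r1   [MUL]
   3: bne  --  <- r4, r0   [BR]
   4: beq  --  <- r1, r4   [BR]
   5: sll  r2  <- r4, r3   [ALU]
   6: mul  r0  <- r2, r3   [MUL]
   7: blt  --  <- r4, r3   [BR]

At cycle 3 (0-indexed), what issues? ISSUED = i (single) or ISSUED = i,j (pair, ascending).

c0: i0 or  RAW+WAW r4
c1: i1+i2 xor;mul  dual
c2: i3 bne  no-port BR/BR
c3: i4+i5 beq;sll  dual
c4: i6+i7 mul;blt  dual

ISSUED = 4,5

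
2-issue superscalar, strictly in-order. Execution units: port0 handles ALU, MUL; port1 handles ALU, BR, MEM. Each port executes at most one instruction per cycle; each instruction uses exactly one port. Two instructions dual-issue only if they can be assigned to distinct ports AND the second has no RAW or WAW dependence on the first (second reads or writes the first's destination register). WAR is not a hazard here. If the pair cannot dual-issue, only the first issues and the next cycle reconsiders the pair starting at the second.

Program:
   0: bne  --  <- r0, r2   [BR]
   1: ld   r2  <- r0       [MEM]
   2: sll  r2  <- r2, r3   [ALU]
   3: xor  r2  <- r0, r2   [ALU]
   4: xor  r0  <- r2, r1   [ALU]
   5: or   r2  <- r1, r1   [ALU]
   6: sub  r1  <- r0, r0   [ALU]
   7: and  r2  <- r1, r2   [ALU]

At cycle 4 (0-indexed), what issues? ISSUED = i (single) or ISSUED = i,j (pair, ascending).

0. bne @i0  | no-port BR/MEM
1. ld @i1  | RAW+WAW r2
2. sll @i2  | RAW+WAW r2
3. xor @i3  | RAW r2
4. xor or @i4&i5  | 2-wide
5. sub @i6  | RAW r1
6. and @i7  | tail

ISSUED = 4,5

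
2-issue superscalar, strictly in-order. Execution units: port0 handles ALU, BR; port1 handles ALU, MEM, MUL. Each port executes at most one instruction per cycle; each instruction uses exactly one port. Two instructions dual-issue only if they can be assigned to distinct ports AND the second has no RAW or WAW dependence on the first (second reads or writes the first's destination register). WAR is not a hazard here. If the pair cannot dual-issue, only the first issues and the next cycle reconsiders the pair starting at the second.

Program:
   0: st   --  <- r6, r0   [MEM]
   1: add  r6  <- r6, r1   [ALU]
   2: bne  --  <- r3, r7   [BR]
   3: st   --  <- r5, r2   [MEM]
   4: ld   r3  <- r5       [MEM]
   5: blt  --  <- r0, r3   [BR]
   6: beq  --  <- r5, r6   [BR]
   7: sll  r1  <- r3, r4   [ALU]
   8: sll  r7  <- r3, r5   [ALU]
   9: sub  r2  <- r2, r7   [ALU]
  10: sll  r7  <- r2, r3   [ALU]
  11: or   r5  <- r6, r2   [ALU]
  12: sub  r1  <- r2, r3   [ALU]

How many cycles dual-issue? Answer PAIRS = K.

0. st.MEM+add.ALU @i0,i1  | pair
1. bne.BR+st.MEM @i2,i3  | pair
2. ld.MEM @i4  | RAW r3
3. blt.BR @i5  | no-port BR/BR
4. beq.BR+sll.ALU @i6,i7  | pair
5. sll.ALU @i8  | RAW r7
6. sub.ALU @i9  | RAW r2
7. sll.ALU+or.ALU @i10,i11  | pair
8. sub.ALU @i12  | tail

PAIRS = 4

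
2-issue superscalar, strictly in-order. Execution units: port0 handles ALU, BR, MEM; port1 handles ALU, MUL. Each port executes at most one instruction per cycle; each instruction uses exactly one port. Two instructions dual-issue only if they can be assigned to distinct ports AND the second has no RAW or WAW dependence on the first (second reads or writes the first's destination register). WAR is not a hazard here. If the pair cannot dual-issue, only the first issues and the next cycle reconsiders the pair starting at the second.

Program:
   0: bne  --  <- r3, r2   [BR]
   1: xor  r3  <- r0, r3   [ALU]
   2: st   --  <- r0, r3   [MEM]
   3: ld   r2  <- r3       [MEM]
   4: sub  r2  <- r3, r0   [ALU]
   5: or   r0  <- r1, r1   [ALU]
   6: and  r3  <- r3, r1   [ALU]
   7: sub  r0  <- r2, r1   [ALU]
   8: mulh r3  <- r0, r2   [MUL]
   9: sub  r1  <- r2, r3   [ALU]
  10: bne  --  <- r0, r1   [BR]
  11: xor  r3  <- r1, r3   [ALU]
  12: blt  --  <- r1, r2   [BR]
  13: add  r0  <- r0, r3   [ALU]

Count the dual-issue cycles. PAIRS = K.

PAIRS = 5

t=0 i0+i1:bne;xor ; dual
t=1 i2:st ; no-port MEM/MEM
t=2 i3:ld ; WAW r2
t=3 i4+i5:sub;or ; dual
t=4 i6+i7:and;sub ; dual
t=5 i8:mulh ; RAW r3
t=6 i9:sub ; RAW r1
t=7 i10+i11:bne;xor ; dual
t=8 i12+i13:blt;add ; dual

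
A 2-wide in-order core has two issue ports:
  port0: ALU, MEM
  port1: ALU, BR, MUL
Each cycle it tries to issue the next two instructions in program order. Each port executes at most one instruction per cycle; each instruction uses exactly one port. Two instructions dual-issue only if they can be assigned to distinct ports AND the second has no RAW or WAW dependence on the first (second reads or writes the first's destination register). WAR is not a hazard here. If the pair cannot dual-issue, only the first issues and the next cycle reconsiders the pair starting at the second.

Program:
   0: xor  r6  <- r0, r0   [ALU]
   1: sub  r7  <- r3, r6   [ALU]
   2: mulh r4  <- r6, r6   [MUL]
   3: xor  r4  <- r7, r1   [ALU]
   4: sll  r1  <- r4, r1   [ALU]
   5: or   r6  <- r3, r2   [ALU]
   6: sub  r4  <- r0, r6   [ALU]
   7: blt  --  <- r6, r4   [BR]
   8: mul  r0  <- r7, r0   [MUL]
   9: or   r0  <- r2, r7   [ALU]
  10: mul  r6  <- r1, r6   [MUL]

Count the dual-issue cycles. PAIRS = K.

PAIRS = 3

t=0 i0:xor ; RAW r6
t=1 i1,i2:sub;mulh ; dual
t=2 i3:xor ; RAW r4
t=3 i4,i5:sll;or ; dual
t=4 i6:sub ; RAW r4
t=5 i7:blt ; no-port BR/MUL
t=6 i8:mul ; WAW r0
t=7 i9,i10:or;mul ; dual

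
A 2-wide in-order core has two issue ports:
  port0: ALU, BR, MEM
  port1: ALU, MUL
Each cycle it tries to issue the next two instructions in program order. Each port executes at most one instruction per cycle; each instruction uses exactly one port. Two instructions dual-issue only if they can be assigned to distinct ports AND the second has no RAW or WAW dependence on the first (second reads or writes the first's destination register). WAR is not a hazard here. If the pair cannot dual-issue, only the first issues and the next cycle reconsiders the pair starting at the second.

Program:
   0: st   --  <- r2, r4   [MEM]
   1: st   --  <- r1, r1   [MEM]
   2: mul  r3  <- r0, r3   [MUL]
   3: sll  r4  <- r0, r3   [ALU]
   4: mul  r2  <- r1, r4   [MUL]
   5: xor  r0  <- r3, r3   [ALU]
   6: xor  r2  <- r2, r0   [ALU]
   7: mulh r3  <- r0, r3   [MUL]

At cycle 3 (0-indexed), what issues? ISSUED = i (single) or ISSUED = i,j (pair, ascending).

ISSUED = 4,5

c0: i0 st  no-port MEM/MEM
c1: i1,i2 st+mul  dual
c2: i3 sll  RAW r4
c3: i4,i5 mul+xor  dual
c4: i6,i7 xor+mulh  dual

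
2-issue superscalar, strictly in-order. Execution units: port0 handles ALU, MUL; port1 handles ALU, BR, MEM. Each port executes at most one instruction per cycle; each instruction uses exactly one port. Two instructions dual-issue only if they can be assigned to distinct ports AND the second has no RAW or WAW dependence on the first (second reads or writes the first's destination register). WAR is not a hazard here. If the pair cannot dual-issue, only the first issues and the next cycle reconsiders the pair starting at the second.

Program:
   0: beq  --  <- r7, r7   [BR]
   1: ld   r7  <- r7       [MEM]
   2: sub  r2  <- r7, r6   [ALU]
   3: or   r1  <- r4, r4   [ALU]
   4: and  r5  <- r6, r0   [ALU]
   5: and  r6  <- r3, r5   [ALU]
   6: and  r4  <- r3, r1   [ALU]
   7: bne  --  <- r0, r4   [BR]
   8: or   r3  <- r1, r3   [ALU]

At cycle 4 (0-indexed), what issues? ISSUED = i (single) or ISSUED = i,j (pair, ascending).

#0 head=0: beq i0 no-port BR/MEM
#1 head=1: ld i1 RAW r7
#2 head=2: sub+or i2&i3 dual
#3 head=4: and i4 RAW r5
#4 head=5: and+and i5&i6 dual
#5 head=7: bne+or i7&i8 dual

ISSUED = 5,6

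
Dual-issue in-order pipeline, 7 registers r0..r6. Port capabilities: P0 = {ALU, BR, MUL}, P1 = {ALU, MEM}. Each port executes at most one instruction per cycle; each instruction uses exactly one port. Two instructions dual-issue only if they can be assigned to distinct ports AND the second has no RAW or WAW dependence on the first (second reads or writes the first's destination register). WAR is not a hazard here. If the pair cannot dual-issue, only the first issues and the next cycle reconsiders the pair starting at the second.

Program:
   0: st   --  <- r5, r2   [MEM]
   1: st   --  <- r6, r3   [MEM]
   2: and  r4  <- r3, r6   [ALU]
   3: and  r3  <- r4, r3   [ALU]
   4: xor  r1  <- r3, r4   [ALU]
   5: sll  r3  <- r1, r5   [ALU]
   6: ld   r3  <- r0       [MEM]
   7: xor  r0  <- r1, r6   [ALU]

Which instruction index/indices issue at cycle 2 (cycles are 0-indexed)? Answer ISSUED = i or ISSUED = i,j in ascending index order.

c0: i0 st.MEM  no-port MEM/MEM
c1: i1,i2 st.MEM and.ALU  pair
c2: i3 and.ALU  RAW r3
c3: i4 xor.ALU  RAW r1
c4: i5 sll.ALU  WAW r3
c5: i6,i7 ld.MEM xor.ALU  pair

ISSUED = 3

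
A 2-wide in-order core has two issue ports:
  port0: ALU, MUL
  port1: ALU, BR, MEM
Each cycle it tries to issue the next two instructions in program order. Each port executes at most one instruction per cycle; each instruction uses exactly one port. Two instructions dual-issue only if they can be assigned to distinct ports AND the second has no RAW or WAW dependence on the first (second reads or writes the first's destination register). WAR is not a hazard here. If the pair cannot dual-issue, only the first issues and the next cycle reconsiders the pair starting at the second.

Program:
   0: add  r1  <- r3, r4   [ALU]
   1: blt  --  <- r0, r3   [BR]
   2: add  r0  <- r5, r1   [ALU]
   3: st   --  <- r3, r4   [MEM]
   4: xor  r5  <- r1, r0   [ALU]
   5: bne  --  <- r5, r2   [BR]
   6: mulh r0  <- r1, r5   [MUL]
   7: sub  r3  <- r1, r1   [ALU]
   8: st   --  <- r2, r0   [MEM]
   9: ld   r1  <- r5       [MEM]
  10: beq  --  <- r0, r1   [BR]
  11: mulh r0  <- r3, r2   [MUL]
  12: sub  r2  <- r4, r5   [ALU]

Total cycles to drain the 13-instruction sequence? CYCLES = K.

CYCLES = 8

[0] i0&i1  add+blt  -- pair
[1] i2&i3  add+st  -- pair
[2] i4  xor  -- RAW r5
[3] i5&i6  bne+mulh  -- pair
[4] i7&i8  sub+st  -- pair
[5] i9  ld  -- no-port MEM/BR
[6] i10&i11  beq+mulh  -- pair
[7] i12  sub  -- tail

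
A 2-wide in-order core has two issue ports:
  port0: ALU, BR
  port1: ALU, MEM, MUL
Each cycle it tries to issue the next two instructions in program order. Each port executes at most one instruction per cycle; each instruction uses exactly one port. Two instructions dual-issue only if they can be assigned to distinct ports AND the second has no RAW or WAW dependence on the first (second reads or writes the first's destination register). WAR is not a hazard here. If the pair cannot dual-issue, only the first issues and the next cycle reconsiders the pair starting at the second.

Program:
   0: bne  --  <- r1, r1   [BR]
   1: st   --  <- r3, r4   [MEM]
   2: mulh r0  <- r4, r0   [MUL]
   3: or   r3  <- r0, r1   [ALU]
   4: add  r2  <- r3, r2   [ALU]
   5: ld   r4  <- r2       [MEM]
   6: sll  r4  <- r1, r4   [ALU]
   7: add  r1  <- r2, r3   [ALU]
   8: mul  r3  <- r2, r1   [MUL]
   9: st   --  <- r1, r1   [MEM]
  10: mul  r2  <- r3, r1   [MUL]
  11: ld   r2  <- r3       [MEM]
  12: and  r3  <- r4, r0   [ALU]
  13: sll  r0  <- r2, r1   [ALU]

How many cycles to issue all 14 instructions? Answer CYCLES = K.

c0: i0,i1 bne.BR+st.MEM  pair
c1: i2 mulh.MUL  RAW r0
c2: i3 or.ALU  RAW r3
c3: i4 add.ALU  RAW r2
c4: i5 ld.MEM  RAW+WAW r4
c5: i6,i7 sll.ALU+add.ALU  pair
c6: i8 mul.MUL  no-port MUL/MEM
c7: i9 st.MEM  no-port MEM/MUL
c8: i10 mul.MUL  no-port MUL/MEM
c9: i11,i12 ld.MEM+and.ALU  pair
c10: i13 sll.ALU  tail

CYCLES = 11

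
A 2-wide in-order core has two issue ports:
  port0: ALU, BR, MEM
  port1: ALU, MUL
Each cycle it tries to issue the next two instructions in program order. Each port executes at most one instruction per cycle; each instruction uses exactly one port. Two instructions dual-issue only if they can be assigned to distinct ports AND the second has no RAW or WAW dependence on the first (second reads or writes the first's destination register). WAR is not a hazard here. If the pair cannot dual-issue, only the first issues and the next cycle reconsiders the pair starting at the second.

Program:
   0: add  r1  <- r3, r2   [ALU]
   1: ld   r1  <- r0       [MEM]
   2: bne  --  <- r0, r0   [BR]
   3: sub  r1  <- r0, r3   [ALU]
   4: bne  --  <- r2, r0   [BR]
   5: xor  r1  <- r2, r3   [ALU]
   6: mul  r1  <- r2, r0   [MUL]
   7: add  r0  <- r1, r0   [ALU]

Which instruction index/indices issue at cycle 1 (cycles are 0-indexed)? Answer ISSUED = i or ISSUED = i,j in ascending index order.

ISSUED = 1

c0: i0 add.ALU  WAW r1
c1: i1 ld.MEM  no-port MEM/BR
c2: i2+i3 bne.BR+sub.ALU  dual
c3: i4+i5 bne.BR+xor.ALU  dual
c4: i6 mul.MUL  RAW r1
c5: i7 add.ALU  tail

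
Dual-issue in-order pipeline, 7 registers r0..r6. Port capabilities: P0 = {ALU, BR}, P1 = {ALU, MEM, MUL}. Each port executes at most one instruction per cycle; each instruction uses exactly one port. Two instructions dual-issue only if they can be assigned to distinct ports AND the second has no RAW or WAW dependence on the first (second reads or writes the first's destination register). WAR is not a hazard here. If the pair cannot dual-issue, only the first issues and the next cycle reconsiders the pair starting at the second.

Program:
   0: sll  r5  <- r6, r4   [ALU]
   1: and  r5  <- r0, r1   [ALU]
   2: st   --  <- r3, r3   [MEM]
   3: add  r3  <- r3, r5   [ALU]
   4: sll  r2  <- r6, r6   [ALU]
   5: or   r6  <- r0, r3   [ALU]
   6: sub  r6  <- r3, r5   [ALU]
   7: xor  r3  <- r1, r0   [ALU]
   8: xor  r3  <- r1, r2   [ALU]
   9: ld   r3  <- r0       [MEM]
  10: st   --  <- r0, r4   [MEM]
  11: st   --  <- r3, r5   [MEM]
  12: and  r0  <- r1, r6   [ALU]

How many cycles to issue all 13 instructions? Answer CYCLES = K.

#0 head=0: sll i0 WAW r5
#1 head=1: and+st i1,i2 dual
#2 head=3: add+sll i3,i4 dual
#3 head=5: or i5 WAW r6
#4 head=6: sub+xor i6,i7 dual
#5 head=8: xor i8 WAW r3
#6 head=9: ld i9 no-port MEM/MEM
#7 head=10: st i10 no-port MEM/MEM
#8 head=11: st+and i11,i12 dual

CYCLES = 9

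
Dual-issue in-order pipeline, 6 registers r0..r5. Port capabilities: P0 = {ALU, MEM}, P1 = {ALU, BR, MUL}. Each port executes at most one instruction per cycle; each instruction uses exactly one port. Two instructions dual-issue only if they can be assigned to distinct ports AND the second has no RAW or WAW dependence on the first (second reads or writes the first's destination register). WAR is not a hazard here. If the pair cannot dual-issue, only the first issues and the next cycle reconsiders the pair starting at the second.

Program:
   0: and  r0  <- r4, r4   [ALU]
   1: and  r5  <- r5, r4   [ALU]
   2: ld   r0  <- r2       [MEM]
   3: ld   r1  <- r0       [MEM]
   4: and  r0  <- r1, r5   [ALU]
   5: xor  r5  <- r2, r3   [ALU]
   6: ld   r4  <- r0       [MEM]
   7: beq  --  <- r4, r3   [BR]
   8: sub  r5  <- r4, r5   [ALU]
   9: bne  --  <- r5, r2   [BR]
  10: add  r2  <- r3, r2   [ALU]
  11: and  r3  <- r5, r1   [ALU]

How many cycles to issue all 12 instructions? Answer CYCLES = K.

CYCLES = 8

  cy0 -> i0,i1 (and/and) pair
  cy1 -> i2 (ld) no-port MEM/MEM
  cy2 -> i3 (ld) RAW r1
  cy3 -> i4,i5 (and/xor) pair
  cy4 -> i6 (ld) RAW r4
  cy5 -> i7,i8 (beq/sub) pair
  cy6 -> i9,i10 (bne/add) pair
  cy7 -> i11 (and) tail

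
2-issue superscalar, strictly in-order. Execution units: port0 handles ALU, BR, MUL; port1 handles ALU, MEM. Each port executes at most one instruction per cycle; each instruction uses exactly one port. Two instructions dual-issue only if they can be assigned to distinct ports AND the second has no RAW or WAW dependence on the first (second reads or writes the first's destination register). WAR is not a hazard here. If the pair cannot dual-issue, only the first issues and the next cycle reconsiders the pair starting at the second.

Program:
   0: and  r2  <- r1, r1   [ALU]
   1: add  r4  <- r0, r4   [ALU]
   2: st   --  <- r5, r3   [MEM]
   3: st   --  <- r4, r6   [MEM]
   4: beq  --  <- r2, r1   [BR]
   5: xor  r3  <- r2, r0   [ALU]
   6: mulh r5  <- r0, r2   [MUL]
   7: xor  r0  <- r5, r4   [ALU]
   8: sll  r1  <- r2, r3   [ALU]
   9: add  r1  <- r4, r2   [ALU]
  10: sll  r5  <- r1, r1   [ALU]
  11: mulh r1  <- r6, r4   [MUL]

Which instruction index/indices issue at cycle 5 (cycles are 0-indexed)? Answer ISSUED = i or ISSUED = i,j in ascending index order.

0. and;add @i0&i1  | pair
1. st @i2  | no-port MEM/MEM
2. st;beq @i3&i4  | pair
3. xor;mulh @i5&i6  | pair
4. xor;sll @i7&i8  | pair
5. add @i9  | RAW r1
6. sll;mulh @i10&i11  | pair

ISSUED = 9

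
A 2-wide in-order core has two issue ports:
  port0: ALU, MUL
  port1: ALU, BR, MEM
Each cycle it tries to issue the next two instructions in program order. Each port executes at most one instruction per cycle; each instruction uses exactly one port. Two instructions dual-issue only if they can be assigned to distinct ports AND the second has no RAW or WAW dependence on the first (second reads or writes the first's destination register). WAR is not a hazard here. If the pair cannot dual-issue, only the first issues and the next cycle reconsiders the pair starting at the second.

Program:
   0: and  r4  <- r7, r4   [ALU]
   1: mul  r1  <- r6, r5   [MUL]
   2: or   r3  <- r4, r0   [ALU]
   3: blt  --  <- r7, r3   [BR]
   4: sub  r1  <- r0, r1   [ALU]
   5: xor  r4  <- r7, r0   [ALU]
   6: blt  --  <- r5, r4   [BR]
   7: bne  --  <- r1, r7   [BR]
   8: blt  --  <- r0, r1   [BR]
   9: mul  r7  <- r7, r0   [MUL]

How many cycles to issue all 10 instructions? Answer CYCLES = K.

t=0 i0/i1:and.ALU+mul.MUL ; 2-wide
t=1 i2:or.ALU ; RAW r3
t=2 i3/i4:blt.BR+sub.ALU ; 2-wide
t=3 i5:xor.ALU ; RAW r4
t=4 i6:blt.BR ; no-port BR/BR
t=5 i7:bne.BR ; no-port BR/BR
t=6 i8/i9:blt.BR+mul.MUL ; 2-wide

CYCLES = 7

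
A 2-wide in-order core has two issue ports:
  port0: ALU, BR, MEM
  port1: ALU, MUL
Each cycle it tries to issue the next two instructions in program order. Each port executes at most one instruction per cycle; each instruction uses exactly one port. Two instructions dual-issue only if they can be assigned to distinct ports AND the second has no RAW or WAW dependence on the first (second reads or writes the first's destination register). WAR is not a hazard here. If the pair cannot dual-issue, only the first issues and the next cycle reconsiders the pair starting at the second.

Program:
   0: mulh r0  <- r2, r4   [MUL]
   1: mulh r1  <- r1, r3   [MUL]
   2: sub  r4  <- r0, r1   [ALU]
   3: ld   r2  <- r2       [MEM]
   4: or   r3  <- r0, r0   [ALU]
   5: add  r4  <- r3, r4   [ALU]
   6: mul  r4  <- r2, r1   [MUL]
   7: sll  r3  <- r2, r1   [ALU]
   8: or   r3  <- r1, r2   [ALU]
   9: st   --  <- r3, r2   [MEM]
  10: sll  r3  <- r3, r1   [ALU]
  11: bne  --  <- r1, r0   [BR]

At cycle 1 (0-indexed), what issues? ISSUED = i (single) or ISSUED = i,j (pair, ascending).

  cy0 -> i0 (mulh.MUL) no-port MUL/MUL
  cy1 -> i1 (mulh.MUL) RAW r1
  cy2 -> i2/i3 (sub.ALU/ld.MEM) dual
  cy3 -> i4 (or.ALU) RAW r3
  cy4 -> i5 (add.ALU) WAW r4
  cy5 -> i6/i7 (mul.MUL/sll.ALU) dual
  cy6 -> i8 (or.ALU) RAW r3
  cy7 -> i9/i10 (st.MEM/sll.ALU) dual
  cy8 -> i11 (bne.BR) tail

ISSUED = 1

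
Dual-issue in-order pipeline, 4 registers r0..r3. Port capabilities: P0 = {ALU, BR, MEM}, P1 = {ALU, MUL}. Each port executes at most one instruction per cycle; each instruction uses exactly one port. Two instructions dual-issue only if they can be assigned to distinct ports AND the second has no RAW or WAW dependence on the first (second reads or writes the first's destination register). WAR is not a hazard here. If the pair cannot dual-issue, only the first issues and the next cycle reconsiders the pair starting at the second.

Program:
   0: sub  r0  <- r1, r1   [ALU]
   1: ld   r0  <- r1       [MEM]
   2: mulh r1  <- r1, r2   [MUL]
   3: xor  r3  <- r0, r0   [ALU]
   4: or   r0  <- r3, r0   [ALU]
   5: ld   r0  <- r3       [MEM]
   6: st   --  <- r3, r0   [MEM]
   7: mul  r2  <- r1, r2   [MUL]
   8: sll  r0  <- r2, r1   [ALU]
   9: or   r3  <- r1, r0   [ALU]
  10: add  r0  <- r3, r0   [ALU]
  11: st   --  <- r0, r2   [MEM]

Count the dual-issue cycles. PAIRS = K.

t=0 i0:sub ; WAW r0
t=1 i1/i2:ld;mulh ; pair
t=2 i3:xor ; RAW r3
t=3 i4:or ; WAW r0
t=4 i5:ld ; no-port MEM/MEM
t=5 i6/i7:st;mul ; pair
t=6 i8:sll ; RAW r0
t=7 i9:or ; RAW r3
t=8 i10:add ; RAW r0
t=9 i11:st ; tail

PAIRS = 2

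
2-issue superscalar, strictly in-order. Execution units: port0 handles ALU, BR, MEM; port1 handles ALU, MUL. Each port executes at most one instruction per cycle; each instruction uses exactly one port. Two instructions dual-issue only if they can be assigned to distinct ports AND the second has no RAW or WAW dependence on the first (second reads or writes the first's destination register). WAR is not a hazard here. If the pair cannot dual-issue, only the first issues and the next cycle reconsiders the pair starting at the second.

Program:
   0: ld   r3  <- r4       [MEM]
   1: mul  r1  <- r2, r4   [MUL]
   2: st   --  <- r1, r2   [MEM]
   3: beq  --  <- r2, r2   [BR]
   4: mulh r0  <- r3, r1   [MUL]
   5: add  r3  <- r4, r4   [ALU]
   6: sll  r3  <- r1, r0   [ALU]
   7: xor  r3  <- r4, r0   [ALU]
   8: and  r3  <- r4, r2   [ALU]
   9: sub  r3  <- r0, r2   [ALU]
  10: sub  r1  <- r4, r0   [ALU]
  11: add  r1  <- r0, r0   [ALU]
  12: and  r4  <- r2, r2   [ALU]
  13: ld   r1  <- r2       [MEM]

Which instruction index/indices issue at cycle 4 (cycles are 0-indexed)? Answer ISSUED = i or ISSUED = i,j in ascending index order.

ISSUED = 6

#0 head=0: ld.MEM/mul.MUL i0&i1 dual
#1 head=2: st.MEM i2 no-port MEM/BR
#2 head=3: beq.BR/mulh.MUL i3&i4 dual
#3 head=5: add.ALU i5 WAW r3
#4 head=6: sll.ALU i6 WAW r3
#5 head=7: xor.ALU i7 WAW r3
#6 head=8: and.ALU i8 WAW r3
#7 head=9: sub.ALU/sub.ALU i9&i10 dual
#8 head=11: add.ALU/and.ALU i11&i12 dual
#9 head=13: ld.MEM i13 tail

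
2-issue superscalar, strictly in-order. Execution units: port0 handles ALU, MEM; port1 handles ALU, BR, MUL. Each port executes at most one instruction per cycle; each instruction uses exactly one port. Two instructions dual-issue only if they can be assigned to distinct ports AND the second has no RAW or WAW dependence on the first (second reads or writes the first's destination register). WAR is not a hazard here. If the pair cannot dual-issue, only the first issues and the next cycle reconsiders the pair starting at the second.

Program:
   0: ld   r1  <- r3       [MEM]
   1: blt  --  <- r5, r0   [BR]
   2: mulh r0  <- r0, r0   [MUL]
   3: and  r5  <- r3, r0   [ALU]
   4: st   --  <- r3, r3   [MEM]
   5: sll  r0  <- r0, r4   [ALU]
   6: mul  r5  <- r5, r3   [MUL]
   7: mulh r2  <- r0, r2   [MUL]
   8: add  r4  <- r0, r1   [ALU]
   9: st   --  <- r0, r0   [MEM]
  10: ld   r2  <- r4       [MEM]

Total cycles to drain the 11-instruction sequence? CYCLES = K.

[0] i0,i1  ld blt  -- 2-wide
[1] i2  mulh  -- RAW r0
[2] i3,i4  and st  -- 2-wide
[3] i5,i6  sll mul  -- 2-wide
[4] i7,i8  mulh add  -- 2-wide
[5] i9  st  -- no-port MEM/MEM
[6] i10  ld  -- tail

CYCLES = 7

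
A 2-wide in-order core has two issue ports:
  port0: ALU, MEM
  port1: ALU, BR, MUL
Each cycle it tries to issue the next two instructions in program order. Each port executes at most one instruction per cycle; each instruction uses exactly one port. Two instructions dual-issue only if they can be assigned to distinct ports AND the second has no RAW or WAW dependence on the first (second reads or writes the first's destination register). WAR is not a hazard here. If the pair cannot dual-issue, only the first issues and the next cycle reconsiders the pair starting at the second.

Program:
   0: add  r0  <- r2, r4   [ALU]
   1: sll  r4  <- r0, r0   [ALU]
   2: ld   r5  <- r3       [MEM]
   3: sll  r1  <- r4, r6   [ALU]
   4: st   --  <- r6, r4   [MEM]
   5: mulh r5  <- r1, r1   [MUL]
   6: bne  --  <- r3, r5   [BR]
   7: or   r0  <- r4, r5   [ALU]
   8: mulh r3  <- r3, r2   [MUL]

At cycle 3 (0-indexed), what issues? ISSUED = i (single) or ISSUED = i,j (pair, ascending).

#0 head=0: add i0 RAW r0
#1 head=1: sll/ld i1/i2 2-wide
#2 head=3: sll/st i3/i4 2-wide
#3 head=5: mulh i5 no-port MUL/BR
#4 head=6: bne/or i6/i7 2-wide
#5 head=8: mulh i8 tail

ISSUED = 5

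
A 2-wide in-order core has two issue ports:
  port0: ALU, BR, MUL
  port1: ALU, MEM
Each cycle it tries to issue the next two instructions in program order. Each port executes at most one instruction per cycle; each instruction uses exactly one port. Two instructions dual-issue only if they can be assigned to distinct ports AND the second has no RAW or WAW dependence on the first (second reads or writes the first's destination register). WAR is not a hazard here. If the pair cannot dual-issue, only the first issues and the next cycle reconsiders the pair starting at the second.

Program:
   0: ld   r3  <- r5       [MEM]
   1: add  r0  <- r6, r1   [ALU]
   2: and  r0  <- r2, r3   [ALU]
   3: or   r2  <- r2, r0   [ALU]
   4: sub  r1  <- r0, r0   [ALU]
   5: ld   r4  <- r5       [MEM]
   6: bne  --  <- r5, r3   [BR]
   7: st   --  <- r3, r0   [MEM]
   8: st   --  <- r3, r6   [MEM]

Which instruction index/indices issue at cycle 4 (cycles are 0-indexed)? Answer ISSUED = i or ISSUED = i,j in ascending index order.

ISSUED = 7

[0] i0,i1  ld.MEM;add.ALU  -- 2-wide
[1] i2  and.ALU  -- RAW r0
[2] i3,i4  or.ALU;sub.ALU  -- 2-wide
[3] i5,i6  ld.MEM;bne.BR  -- 2-wide
[4] i7  st.MEM  -- no-port MEM/MEM
[5] i8  st.MEM  -- tail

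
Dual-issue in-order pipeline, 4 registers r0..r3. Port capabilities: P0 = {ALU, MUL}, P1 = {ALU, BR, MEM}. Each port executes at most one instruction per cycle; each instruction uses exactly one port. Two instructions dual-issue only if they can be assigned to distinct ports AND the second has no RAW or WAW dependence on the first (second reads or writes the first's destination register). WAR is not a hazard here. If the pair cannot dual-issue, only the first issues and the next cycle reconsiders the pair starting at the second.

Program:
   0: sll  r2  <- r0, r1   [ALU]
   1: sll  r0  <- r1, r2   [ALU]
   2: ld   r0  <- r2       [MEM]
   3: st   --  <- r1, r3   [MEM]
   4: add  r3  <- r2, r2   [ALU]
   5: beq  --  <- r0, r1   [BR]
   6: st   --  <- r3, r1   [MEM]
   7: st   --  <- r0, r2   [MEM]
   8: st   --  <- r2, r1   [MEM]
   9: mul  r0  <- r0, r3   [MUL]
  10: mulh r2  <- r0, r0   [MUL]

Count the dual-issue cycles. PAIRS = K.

PAIRS = 2

0. sll @i0  | RAW r2
1. sll @i1  | WAW r0
2. ld @i2  | no-port MEM/MEM
3. st add @i3&i4  | pair
4. beq @i5  | no-port BR/MEM
5. st @i6  | no-port MEM/MEM
6. st @i7  | no-port MEM/MEM
7. st mul @i8&i9  | pair
8. mulh @i10  | tail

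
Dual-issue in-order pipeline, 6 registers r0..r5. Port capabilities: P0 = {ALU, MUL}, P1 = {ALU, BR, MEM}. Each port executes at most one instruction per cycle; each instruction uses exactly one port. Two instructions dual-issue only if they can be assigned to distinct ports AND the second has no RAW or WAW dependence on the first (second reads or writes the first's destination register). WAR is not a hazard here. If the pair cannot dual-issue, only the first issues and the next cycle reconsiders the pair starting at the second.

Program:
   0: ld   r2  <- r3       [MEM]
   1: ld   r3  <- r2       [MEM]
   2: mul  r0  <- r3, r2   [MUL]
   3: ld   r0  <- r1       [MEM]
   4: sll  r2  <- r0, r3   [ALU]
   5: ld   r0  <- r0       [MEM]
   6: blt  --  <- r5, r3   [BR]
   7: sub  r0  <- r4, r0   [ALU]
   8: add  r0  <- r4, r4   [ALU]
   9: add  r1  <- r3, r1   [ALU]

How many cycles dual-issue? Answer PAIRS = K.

PAIRS = 3

[0] i0  ld  -- no-port MEM/MEM
[1] i1  ld  -- RAW r3
[2] i2  mul  -- WAW r0
[3] i3  ld  -- RAW r0
[4] i4+i5  sll/ld  -- dual
[5] i6+i7  blt/sub  -- dual
[6] i8+i9  add/add  -- dual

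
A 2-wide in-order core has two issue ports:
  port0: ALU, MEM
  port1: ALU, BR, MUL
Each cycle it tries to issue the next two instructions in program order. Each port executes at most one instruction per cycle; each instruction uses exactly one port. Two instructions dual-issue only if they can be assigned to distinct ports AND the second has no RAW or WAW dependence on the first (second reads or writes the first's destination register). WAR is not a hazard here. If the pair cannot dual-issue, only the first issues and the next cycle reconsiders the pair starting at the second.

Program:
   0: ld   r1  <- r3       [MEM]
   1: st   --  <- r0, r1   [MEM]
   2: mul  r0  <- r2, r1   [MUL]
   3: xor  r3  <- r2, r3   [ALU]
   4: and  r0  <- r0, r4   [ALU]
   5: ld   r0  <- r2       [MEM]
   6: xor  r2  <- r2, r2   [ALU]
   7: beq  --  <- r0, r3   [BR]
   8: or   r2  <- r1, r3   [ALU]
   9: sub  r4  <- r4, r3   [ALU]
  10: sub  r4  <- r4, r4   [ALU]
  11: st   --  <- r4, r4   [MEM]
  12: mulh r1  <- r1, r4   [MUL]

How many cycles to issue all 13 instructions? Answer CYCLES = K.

t=0 i0:ld.MEM ; no-port MEM/MEM
t=1 i1+i2:st.MEM mul.MUL ; dual
t=2 i3+i4:xor.ALU and.ALU ; dual
t=3 i5+i6:ld.MEM xor.ALU ; dual
t=4 i7+i8:beq.BR or.ALU ; dual
t=5 i9:sub.ALU ; RAW+WAW r4
t=6 i10:sub.ALU ; RAW r4
t=7 i11+i12:st.MEM mulh.MUL ; dual

CYCLES = 8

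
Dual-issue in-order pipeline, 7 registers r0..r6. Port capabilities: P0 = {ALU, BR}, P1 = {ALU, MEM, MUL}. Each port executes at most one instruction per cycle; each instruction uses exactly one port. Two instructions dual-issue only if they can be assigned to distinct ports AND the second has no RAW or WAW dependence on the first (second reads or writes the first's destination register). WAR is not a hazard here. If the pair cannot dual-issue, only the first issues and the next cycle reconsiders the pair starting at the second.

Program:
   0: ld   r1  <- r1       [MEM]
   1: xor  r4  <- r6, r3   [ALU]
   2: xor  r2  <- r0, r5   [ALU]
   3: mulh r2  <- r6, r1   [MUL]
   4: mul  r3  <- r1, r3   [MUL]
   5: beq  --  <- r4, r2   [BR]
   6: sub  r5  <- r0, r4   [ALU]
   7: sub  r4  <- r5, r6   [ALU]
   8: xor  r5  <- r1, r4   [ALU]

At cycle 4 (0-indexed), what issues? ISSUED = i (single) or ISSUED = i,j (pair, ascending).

ISSUED = 6

#0 head=0: ld/xor i0,i1 dual
#1 head=2: xor i2 WAW r2
#2 head=3: mulh i3 no-port MUL/MUL
#3 head=4: mul/beq i4,i5 dual
#4 head=6: sub i6 RAW r5
#5 head=7: sub i7 RAW r4
#6 head=8: xor i8 tail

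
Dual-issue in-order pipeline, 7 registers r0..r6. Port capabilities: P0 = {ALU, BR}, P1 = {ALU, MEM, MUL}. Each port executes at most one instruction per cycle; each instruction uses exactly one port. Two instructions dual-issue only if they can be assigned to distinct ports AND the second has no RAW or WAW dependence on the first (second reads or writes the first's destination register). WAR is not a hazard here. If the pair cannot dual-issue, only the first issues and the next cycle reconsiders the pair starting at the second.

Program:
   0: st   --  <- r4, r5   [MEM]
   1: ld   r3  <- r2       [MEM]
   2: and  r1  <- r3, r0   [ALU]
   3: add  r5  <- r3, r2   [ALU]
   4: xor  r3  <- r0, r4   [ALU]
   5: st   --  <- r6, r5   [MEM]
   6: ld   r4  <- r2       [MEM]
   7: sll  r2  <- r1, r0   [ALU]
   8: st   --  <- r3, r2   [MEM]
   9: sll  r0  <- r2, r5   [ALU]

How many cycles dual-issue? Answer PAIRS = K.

PAIRS = 4

c0: i0 st.MEM  no-port MEM/MEM
c1: i1 ld.MEM  RAW r3
c2: i2+i3 and.ALU/add.ALU  dual
c3: i4+i5 xor.ALU/st.MEM  dual
c4: i6+i7 ld.MEM/sll.ALU  dual
c5: i8+i9 st.MEM/sll.ALU  dual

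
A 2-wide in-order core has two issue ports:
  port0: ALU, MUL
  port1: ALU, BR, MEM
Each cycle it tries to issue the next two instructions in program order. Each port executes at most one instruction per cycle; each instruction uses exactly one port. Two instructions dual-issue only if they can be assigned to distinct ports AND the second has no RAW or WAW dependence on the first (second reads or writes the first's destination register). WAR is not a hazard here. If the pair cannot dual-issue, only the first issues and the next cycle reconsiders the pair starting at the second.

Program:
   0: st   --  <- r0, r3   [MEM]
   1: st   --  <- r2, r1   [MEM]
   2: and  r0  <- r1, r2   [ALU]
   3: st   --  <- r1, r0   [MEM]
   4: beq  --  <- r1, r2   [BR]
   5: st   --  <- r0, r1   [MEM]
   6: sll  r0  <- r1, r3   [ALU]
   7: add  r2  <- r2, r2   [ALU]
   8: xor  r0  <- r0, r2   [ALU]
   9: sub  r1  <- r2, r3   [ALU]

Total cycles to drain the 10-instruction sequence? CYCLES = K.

CYCLES = 7

#0 head=0: st.MEM i0 no-port MEM/MEM
#1 head=1: st.MEM+and.ALU i1&i2 pair
#2 head=3: st.MEM i3 no-port MEM/BR
#3 head=4: beq.BR i4 no-port BR/MEM
#4 head=5: st.MEM+sll.ALU i5&i6 pair
#5 head=7: add.ALU i7 RAW r2
#6 head=8: xor.ALU+sub.ALU i8&i9 pair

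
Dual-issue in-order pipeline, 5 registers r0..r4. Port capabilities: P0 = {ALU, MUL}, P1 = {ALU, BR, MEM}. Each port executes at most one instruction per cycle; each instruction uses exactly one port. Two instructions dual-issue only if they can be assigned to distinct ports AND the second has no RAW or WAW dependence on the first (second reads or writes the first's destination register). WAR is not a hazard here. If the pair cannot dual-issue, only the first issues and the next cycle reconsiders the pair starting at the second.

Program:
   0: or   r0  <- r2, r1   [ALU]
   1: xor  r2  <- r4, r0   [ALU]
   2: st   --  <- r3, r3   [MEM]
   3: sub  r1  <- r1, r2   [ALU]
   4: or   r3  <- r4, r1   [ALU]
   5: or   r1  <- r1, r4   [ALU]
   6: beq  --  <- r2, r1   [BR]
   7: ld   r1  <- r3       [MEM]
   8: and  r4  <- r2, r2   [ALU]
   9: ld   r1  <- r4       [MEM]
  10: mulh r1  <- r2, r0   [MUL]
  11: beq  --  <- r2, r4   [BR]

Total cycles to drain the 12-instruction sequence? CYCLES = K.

CYCLES = 8

0. or.ALU @i0  | RAW r0
1. xor.ALU st.MEM @i1&i2  | pair
2. sub.ALU @i3  | RAW r1
3. or.ALU or.ALU @i4&i5  | pair
4. beq.BR @i6  | no-port BR/MEM
5. ld.MEM and.ALU @i7&i8  | pair
6. ld.MEM @i9  | WAW r1
7. mulh.MUL beq.BR @i10&i11  | pair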